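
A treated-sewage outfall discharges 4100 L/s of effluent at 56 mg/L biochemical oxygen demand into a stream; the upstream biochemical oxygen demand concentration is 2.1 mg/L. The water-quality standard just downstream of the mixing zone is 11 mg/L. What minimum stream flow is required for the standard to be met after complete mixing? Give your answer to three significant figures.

Set C_mix = 11: (Q·2.100 + 4100·56.00) / (Q + 4100) = 11
→ Q = 4100·(56.00 − 11)/(11 − 2.100) = 20730 L/s.

20700 L/s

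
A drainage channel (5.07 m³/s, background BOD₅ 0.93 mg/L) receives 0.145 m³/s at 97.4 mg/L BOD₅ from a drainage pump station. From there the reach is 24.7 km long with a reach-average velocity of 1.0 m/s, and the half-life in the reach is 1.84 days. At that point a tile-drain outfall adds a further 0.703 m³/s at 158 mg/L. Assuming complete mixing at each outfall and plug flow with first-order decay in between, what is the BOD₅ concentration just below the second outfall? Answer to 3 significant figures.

21.6 mg/L

Mass balance: C = (5.070·0.9300 + 0.1450·97.40) / 5.215 = 18.84/5.215 = 3.612 mg/L; combined flow 5.215 m³/s.
Travel time t = 24.7·1000 / 1.0 = 24700 s = 6.861 h.
Half-life 1.84 d → k = ln 2 / 1.84 = 0.3767 d⁻¹.
Decay over the reach: 3.612·exp(−kt) = 3.612·0.8979 = 3.243 mg/L.
Second outfall: C = (5.215·3.243 + 0.7030·158.0)/5.918 = 21.63 mg/L.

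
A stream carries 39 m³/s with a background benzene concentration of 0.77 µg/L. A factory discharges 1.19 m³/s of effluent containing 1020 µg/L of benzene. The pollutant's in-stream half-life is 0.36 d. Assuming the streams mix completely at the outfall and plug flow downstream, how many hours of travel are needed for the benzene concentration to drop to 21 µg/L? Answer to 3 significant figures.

4.83 h

Flow-weighted average: C = (39.00·0.7700 + 1.190·1020) / 40.19 = 1244/40.19 = 30.95 µg/L.
Half-life 0.36 d → k = ln 2 / 0.36 = 1.925 d⁻¹.
30.95·exp(−k·t) = 21 → t = ln(30.95/21)/k = 17400 s = 4.834 h.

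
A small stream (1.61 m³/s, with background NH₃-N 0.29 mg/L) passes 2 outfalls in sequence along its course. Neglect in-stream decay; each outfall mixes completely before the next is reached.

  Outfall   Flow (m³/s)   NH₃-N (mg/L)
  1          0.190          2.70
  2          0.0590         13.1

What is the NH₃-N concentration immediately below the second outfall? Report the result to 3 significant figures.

After outfall 1: Q = 1.610 + 0.1900 = 1.800 m³/s; C = (1.610·0.2900 + 0.1900·2.700)/1.800 = 0.5444 mg/L.
After outfall 2: Q = 1.800 + 0.05900 = 1.859 m³/s; C = (1.800·0.5444 + 0.05900·13.10)/1.859 = 0.9429 mg/L.

0.943 mg/L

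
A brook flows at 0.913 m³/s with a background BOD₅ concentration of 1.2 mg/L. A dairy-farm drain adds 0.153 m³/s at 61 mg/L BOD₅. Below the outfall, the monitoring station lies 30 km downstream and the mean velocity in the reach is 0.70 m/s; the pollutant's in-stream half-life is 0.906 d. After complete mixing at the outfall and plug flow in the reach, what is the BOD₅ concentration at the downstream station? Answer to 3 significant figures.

Mixed concentration C = ΣQC/ΣQ = (0.9130·1.200 + 0.1530·61.00) / 1.066 = 10.43/1.066 = 9.783 mg/L.
Travel time t = 30·1000 / 0.70 = 42860 s = 11.90 h.
Half-life 0.906 d → k = ln 2 / 0.906 = 0.7651 d⁻¹.
Applying C = C₀e^(−kt): 9.783 × 0.6842 = 6.694 mg/L.

6.69 mg/L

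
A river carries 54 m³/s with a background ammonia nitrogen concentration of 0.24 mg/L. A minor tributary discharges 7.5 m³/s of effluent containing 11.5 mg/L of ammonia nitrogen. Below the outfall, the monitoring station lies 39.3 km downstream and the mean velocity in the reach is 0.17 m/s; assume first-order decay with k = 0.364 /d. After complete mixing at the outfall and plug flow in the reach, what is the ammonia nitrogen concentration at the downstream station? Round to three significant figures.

0.609 mg/L

Mixed concentration C = ΣQC/ΣQ = (54.00·0.2400 + 7.500·11.50) / 61.50 = 99.21/61.50 = 1.613 mg/L.
Travel time t = 39.3·1000 / 0.17 = 231200 s = 64.22 h.
Decay over the reach: 1.613·exp(−kt) = 1.613·0.3776 = 0.6091 mg/L.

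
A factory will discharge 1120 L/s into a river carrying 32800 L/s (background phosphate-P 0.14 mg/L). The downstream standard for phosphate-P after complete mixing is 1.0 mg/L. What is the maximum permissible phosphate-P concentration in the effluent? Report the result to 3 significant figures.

At the limit, (Qr·Cr + Qe·Cₑ)/(Qr + Qe) = 1.0:
Cₑ = (33920·1.0 − 32800·0.1400) / 1120 = 26.19 mg/L.

26.2 mg/L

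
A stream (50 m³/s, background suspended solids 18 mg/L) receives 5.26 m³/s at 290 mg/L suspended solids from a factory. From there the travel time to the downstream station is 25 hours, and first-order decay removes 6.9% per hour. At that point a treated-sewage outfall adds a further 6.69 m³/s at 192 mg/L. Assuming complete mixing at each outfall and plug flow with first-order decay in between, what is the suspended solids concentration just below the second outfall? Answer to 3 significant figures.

27.3 mg/L

Flow-weighted average: C = (50.00·18.00 + 5.260·290.0) / 55.26 = 2425/55.26 = 43.89 mg/L; combined flow 55.26 m³/s.
6.9%/h lost → k = −ln(1 − 0.069) = 0.07150 h⁻¹.
After decay, C = 43.89 × e^(−kt) = 43.89 × 0.1674 = 7.347 mg/L.
At the second outfall, C = (55.26·7.347 + 6.690·192.0) / (55.26 + 6.690) = 27.29 mg/L.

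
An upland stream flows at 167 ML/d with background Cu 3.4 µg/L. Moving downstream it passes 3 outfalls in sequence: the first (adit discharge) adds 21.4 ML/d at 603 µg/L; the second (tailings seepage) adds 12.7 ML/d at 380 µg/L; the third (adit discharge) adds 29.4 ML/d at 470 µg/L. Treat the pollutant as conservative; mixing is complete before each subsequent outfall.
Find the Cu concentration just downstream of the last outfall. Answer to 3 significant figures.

139 µg/L

Below outfall 1: Q → 188.4 ML/d, C = (167.0·3.400 + 21.40·603.0)/188.4 = 71.51 µg/L.
Below outfall 2: Q → 201.1 ML/d, C = (188.4·71.51 + 12.70·380.0)/201.1 = 90.99 µg/L.
Below outfall 3: Q → 230.5 ML/d, C = (201.1·90.99 + 29.40·470.0)/230.5 = 139.3 µg/L.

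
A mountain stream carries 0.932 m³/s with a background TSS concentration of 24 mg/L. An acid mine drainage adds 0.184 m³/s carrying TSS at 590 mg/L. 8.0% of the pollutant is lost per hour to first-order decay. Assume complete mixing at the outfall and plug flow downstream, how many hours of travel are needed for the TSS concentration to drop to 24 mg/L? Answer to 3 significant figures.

Mixed concentration C = ΣQC/ΣQ = (0.9320·24.00 + 0.1840·590.0) / 1.116 = 130.9/1.116 = 117.3 mg/L.
8.0%/h lost → k = −ln(1 − 0.08) = 0.08338 h⁻¹.
117.3·exp(−k·t) = 24 → t = ln(117.3/24)/k = 68510 s = 19.03 h.

19.0 h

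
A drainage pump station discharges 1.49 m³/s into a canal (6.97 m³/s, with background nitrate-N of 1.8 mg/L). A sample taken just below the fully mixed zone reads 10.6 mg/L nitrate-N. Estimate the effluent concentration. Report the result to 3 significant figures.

Mass balance: 6.970·1.800 + 1.490·Cₑ = 8.460·10.60
→ Cₑ = (8.460·10.60 − 6.970·1.800) / 1.490 = 51.77 mg/L.

51.8 mg/L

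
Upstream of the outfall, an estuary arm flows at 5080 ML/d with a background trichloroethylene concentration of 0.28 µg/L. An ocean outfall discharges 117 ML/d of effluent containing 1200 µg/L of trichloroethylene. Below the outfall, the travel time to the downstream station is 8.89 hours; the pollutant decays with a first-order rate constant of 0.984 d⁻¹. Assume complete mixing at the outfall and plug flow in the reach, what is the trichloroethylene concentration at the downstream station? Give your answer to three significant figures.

19.0 µg/L

Mixed concentration C = ΣQC/ΣQ = (5080·0.2800 + 117.0·1200) / 5197 = 141800/5197 = 27.29 µg/L.
Decay over the reach: 27.29·exp(−kt) = 27.29·0.6946 = 18.95 µg/L.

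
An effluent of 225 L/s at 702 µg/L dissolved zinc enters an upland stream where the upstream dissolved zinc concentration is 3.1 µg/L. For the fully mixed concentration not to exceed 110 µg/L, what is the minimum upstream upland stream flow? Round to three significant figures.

Set C_mix = 110: (Q·3.100 + 225.0·702.0) / (Q + 225.0) = 110
→ Q = 225.0·(702.0 − 110)/(110 − 3.100) = 1246 L/s.

1250 L/s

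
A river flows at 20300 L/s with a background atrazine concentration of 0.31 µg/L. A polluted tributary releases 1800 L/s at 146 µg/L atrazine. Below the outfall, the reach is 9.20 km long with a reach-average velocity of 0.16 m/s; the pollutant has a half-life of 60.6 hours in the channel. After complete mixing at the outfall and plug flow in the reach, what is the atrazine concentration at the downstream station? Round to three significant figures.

Flow-weighted average: C = (20300·0.3100 + 1800·146.0) / 22100 = 269100/22100 = 12.18 µg/L.
Travel time t = 9.20·1000 / 0.16 = 57500 s = 15.97 h.
Half-life 60.6 h → k = ln 2 / 60.6 = 0.01144 h⁻¹ = 0.2745 d⁻¹.
Applying C = C₀e^(−kt): 12.18 × 0.8330 = 10.14 µg/L.

10.1 µg/L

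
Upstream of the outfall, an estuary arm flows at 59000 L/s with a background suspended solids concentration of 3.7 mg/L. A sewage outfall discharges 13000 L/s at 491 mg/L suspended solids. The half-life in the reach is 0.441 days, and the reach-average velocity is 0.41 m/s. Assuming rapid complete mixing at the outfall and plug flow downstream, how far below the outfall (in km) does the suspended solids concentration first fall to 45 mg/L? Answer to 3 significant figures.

Conservation of mass: C = (59000·3.700 + 13000·491.0) / 72000 = 6601000/72000 = 91.68 mg/L.
Half-life 0.441 d → k = ln 2 / 0.441 = 1.572 d⁻¹.
Set 91.68·exp(−k·t) = 45 → t = ln(91.68/45)/k = 39120 s = 10.87 h.
Distance = v·t = 0.41·39120 = 16040 m = 16.04 km.

16.0 km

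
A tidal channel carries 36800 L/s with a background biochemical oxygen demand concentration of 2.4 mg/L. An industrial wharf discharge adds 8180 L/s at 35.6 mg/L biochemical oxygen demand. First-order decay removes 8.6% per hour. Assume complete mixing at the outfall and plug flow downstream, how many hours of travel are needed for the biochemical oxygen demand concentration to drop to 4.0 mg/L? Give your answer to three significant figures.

Mass balance: C = (36800·2.400 + 8180·35.60) / 44980 = 379500/44980 = 8.438 mg/L.
8.6%/h lost → k = −ln(1 − 0.086) = 0.08992 h⁻¹.
8.438·exp(−k·t) = 4.0 → t = ln(8.438/4.0)/k = 29880 s = 8.300 h.

8.30 h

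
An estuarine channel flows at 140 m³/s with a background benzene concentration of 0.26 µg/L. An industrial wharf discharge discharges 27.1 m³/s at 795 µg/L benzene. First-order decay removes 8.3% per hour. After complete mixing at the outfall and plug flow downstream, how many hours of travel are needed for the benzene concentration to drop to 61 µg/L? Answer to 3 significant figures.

Flow-weighted average: C = (140.0·0.2600 + 27.10·795.0) / 167.1 = 21580/167.1 = 129.1 µg/L.
8.3%/h lost → k = −ln(1 − 0.083) = 0.08665 h⁻¹.
129.1·exp(−k·t) = 61 → t = ln(129.1/61)/k = 31160 s = 8.657 h.

8.66 h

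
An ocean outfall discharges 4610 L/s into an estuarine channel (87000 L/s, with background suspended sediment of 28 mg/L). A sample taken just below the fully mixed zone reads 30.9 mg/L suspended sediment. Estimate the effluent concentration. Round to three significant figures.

85.6 mg/L

Mass balance: 87000·28.00 + 4610·Cₑ = 91610·30.90
→ Cₑ = (91610·30.90 − 87000·28.00) / 4610 = 85.63 mg/L.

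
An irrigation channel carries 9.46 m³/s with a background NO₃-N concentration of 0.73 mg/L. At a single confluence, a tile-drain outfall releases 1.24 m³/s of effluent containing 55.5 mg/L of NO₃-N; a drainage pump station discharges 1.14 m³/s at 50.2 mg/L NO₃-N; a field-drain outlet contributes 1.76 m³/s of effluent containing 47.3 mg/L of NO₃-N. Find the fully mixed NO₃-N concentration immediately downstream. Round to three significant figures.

15.9 mg/L

Flow-weighted average: C = (9.460·0.7300 + 1.240·55.50 + 1.140·50.20 + 1.760·47.30) / 13.60 = 216.2/13.60 = 15.90 mg/L.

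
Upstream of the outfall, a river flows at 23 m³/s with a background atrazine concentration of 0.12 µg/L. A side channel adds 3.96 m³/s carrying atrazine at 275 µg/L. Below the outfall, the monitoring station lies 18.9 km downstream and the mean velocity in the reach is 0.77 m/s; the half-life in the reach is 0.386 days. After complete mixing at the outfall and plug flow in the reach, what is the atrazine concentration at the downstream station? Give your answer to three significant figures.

After mixing, C = (23.00·0.1200 + 3.960·275.0) / 26.96 = 1092/26.96 = 40.50 µg/L.
Travel time t = 18.9·1000 / 0.77 = 24550 s = 6.818 h.
Half-life 0.386 d → k = ln 2 / 0.386 = 1.796 d⁻¹.
Decay over the reach: 40.50·exp(−kt) = 40.50·0.6004 = 24.31 µg/L.

24.3 µg/L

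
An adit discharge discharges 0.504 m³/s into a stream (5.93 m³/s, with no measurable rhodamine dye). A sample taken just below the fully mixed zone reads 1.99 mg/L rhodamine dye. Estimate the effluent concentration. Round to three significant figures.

25.4 mg/L

Mass balance: 5.930·0 + 0.5040·Cₑ = 6.434·1.990
→ Cₑ = (6.434·1.990 − 5.930·0) / 0.5040 = 25.40 mg/L.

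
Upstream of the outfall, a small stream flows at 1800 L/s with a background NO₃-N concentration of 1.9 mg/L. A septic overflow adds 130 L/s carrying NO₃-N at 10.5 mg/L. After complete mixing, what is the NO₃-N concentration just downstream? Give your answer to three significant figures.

After mixing, C = (1800·1.900 + 130.0·10.50) / 1930 = 4785/1930 = 2.479 mg/L.

2.48 mg/L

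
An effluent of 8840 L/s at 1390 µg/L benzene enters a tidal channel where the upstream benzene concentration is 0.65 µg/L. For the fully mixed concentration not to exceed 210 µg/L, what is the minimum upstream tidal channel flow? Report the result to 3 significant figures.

49800 L/s

Set C_mix = 210: (Q·0.6500 + 8840·1390) / (Q + 8840) = 210
→ Q = 8840·(1390 − 210)/(210 − 0.6500) = 49830 L/s.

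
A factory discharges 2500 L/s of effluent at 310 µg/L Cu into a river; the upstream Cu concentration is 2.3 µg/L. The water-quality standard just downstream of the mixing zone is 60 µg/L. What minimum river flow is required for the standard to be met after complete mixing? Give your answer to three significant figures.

Set C_mix = 60: (Q·2.300 + 2500·310.0) / (Q + 2500) = 60
→ Q = 2500·(310.0 − 60)/(60 − 2.300) = 10830 L/s.

10800 L/s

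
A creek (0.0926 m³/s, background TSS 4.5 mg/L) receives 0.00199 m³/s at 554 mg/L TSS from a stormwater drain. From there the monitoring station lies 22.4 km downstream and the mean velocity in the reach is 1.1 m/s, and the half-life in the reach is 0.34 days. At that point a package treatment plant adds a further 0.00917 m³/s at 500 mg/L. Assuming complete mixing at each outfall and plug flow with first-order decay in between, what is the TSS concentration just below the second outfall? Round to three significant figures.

53.2 mg/L

After mixing, C = (0.09260·4.500 + 0.001990·554.0) / 0.09459 = 1.519/0.09459 = 16.06 mg/L; combined flow 0.09459 m³/s.
Travel time t = 22.4·1000 / 1.1 = 20360 s = 5.657 h.
Half-life 0.34 d → k = ln 2 / 0.34 = 2.039 d⁻¹.
First-order decay: C = 16.06·exp(−k·t) = 16.06·0.6185 = 9.933 mg/L.
At the second outfall, C = (0.09459·9.933 + 0.009170·500.0) / (0.09459 + 0.009170) = 53.24 mg/L.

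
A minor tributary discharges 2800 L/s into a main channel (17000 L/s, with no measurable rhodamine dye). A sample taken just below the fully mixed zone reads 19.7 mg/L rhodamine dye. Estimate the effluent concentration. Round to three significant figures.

Mass balance: 17000·0 + 2800·Cₑ = 19800·19.70
→ Cₑ = (19800·19.70 − 17000·0) / 2800 = 139.3 mg/L.

139 mg/L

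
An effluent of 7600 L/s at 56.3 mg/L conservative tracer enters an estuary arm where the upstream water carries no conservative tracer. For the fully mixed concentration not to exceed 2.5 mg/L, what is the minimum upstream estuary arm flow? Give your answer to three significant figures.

164000 L/s

Set C_mix = 2.5: (Q·0 + 7600·56.30) / (Q + 7600) = 2.5
→ Q = 7600·(56.30 − 2.5)/(2.5 − 0) = 163600 L/s.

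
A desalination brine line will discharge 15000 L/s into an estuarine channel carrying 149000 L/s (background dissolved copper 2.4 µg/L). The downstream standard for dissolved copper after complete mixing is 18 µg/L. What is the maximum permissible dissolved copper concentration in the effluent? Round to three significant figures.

173 µg/L

At the limit, (Qr·Cr + Qe·Cₑ)/(Qr + Qe) = 18:
Cₑ = (164000·18 − 149000·2.400) / 15000 = 173.0 µg/L.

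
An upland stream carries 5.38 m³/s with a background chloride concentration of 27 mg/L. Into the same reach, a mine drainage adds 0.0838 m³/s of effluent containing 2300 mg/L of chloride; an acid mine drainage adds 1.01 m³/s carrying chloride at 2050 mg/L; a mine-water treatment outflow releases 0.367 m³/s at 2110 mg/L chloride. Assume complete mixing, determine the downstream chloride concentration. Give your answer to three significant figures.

465 mg/L

Mixed concentration C = ΣQC/ΣQ = (5.380·27.00 + 0.08380·2300 + 1.010·2050 + 0.3670·2110) / 6.841 = 3183/6.841 = 465.3 mg/L.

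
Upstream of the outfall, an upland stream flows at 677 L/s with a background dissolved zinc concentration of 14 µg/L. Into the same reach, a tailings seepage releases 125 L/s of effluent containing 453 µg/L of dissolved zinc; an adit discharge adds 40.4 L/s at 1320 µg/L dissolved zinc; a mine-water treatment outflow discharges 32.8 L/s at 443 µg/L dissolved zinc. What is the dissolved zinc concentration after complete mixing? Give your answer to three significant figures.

Mass balance: C = (677.0·14.00 + 125.0·453.0 + 40.40·1320 + 32.80·443.0) / 875.2 = 134000/875.2 = 153.1 µg/L.

153 µg/L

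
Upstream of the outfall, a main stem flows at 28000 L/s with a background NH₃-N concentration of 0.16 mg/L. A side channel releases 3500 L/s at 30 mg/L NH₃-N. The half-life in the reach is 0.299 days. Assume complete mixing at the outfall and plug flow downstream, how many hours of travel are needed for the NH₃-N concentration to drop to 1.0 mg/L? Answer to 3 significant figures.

12.9 h

Flow-weighted average: C = (28000·0.1600 + 3500·30.00) / 31500 = 109500/31500 = 3.476 mg/L.
Half-life 0.299 d → k = ln 2 / 0.299 = 2.318 d⁻¹.
3.476·exp(−k·t) = 1.0 → t = ln(3.476/1.0)/k = 46430 s = 12.90 h.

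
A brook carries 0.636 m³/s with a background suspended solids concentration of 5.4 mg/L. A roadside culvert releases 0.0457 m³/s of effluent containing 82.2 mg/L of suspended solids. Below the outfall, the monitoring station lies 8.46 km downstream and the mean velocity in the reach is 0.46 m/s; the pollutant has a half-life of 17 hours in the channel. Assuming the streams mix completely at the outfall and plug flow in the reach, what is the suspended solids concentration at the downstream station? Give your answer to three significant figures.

8.57 mg/L

Flow-weighted average: C = (0.6360·5.400 + 0.04570·82.20) / 0.6817 = 7.191/0.6817 = 10.55 mg/L.
Travel time t = 8.46·1000 / 0.46 = 18390 s = 5.109 h.
Half-life 17 h → k = ln 2 / 17 = 0.04077 h⁻¹ = 0.9786 d⁻¹.
First-order decay: C = 10.55·exp(−k·t) = 10.55·0.8120 = 8.565 mg/L.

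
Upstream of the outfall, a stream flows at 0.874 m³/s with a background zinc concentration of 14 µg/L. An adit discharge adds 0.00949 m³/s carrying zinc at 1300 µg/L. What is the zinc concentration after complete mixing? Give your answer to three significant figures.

Mass balance: C = (0.8740·14.00 + 0.009490·1300) / 0.8835 = 24.57/0.8835 = 27.81 µg/L.

27.8 µg/L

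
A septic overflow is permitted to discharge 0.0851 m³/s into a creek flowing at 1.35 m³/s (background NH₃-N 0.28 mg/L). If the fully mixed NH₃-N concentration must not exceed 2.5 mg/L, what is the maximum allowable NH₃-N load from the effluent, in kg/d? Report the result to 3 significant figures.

Mass balance at the limit: 1.350·0.2800 + 0.08510·Cₑ = 1.435·2.5 → Cₑ = 37.72 mg/L.
Load = 0.08510 m³/s × 37.72 g/m³ × 86 400 s/d = 277.3 kg/d.

277 kg/d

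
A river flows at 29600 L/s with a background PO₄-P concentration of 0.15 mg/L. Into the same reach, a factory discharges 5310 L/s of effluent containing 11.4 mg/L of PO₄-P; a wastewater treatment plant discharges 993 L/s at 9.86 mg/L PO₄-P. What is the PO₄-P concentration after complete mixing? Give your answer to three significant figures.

Mixed concentration C = ΣQC/ΣQ = (29600·0.1500 + 5310·11.40 + 993.0·9.860) / 35900 = 74760/35900 = 2.082 mg/L.

2.08 mg/L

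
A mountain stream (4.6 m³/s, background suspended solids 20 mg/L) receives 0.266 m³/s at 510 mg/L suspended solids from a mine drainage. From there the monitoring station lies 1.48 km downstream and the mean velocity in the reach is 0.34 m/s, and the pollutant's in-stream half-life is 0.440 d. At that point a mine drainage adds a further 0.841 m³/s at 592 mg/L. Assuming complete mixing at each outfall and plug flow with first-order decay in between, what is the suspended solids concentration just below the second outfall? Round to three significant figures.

Flow-weighted average: C = (4.600·20.00 + 0.2660·510.0) / 4.866 = 227.7/4.866 = 46.79 mg/L; combined flow 4.866 m³/s.
Travel time t = 1.48·1000 / 0.34 = 4353 s = 1.209 h.
Half-life 0.440 d → k = ln 2 / 0.440 = 1.575 d⁻¹.
After decay, C = 46.79 × e^(−kt) = 46.79 × 0.9237 = 43.22 mg/L.
Second outfall: C = (4.866·43.22 + 0.8410·592.0)/5.707 = 124.1 mg/L.

124 mg/L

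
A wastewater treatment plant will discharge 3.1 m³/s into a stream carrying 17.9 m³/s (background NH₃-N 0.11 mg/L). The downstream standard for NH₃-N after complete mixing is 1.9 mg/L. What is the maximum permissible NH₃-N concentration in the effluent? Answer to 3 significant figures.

At the limit, (Qr·Cr + Qe·Cₑ)/(Qr + Qe) = 1.9:
Cₑ = (21.00·1.9 − 17.90·0.1100) / 3.100 = 12.24 mg/L.

12.2 mg/L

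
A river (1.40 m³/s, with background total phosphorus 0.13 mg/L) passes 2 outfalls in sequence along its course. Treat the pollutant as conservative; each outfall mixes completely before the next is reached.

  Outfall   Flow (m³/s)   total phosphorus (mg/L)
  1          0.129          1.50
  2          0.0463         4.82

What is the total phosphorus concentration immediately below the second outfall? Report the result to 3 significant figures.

0.380 mg/L

Below outfall 1: Q → 1.529 m³/s, C = (1.400·0.1300 + 0.1290·1.500)/1.529 = 0.2456 mg/L.
Below outfall 2: Q → 1.575 m³/s, C = (1.529·0.2456 + 0.04630·4.820)/1.575 = 0.3800 mg/L.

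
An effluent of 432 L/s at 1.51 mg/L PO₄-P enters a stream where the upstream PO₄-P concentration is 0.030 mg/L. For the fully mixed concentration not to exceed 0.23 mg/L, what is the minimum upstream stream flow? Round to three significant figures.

Set C_mix = 0.23: (Q·0.03000 + 432.0·1.510) / (Q + 432.0) = 0.23
→ Q = 432.0·(1.510 − 0.23)/(0.23 − 0.03000) = 2765 L/s.

2760 L/s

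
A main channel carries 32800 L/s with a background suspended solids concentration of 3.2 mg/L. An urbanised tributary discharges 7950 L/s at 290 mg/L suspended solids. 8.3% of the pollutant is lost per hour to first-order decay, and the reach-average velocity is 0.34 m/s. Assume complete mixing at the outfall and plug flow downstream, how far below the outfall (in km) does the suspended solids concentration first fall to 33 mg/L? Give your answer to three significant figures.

After mixing, C = (32800·3.200 + 7950·290.0) / 40750 = 2410000/40750 = 59.15 mg/L.
8.3%/h lost → k = −ln(1 − 0.083) = 0.08665 h⁻¹.
Set 59.15·exp(−k·t) = 33 → t = ln(59.15/33)/k = 24250 s = 6.735 h.
Distance = v·t = 0.34·24250 = 8244 m = 8.244 km.

8.24 km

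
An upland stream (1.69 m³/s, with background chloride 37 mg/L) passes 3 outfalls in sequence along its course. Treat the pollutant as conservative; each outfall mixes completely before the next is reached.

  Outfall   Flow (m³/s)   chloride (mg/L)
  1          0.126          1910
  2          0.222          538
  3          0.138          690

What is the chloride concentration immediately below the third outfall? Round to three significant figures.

Outfall 1: combined Q = 1.816 m³/s; C = (1.690·37.00 + 0.1260·1910)/1.816 = 167.0 mg/L.
Outfall 2: combined Q = 2.038 m³/s; C = (1.816·167.0 + 0.2220·538.0)/2.038 = 207.4 mg/L.
Outfall 3: combined Q = 2.176 m³/s; C = (2.038·207.4 + 0.1380·690.0)/2.176 = 238.0 mg/L.

238 mg/L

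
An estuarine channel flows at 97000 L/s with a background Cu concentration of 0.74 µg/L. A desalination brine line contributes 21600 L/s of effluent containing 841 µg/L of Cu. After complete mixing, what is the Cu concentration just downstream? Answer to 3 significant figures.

Mixed concentration C = ΣQC/ΣQ = (97000·0.7400 + 21600·841.0) / 118600 = 18240000/118600 = 153.8 µg/L.

154 µg/L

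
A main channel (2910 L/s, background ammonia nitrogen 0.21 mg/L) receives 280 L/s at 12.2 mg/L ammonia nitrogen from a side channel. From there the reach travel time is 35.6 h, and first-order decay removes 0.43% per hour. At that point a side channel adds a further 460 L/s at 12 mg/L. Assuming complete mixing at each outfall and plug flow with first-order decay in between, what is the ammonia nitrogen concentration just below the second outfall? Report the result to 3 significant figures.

2.46 mg/L

Mass balance: C = (2910·0.2100 + 280.0·12.20) / 3190 = 4027/3190 = 1.262 mg/L; combined flow 3190 L/s.
0.43%/h lost → k = −ln(1 − 0.0043) = 0.004309 h⁻¹.
After decay, C = 1.262 × e^(−kt) = 1.262 × 0.8578 = 1.083 mg/L.
At the second outfall, C = (3190·1.083 + 460.0·12.00) / (3190 + 460.0) = 2.459 mg/L.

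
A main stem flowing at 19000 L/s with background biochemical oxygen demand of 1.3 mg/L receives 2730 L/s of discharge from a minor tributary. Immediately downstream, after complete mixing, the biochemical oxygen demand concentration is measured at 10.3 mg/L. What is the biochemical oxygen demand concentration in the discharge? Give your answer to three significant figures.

72.9 mg/L

Mass balance: 19000·1.300 + 2730·Cₑ = 21730·10.30
→ Cₑ = (21730·10.30 − 19000·1.300) / 2730 = 72.94 mg/L.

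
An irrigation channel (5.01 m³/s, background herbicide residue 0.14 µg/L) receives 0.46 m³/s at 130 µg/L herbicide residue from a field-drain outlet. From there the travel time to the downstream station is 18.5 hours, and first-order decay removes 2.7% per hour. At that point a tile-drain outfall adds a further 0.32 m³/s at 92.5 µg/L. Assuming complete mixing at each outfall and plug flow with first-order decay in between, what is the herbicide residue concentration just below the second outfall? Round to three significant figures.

11.4 µg/L

Mass balance: C = (5.010·0.1400 + 0.4600·130.0) / 5.470 = 60.50/5.470 = 11.06 µg/L; combined flow 5.470 m³/s.
2.7%/h lost → k = −ln(1 − 0.027) = 0.02737 h⁻¹.
Decay over the reach: 11.06·exp(−kt) = 11.06·0.6027 = 6.666 µg/L.
Second outfall: C = (5.470·6.666 + 0.3200·92.50)/5.790 = 11.41 µg/L.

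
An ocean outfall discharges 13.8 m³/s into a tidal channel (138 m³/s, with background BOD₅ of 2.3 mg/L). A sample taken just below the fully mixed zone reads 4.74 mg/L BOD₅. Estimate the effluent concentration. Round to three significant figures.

Mass balance: 138.0·2.300 + 13.80·Cₑ = 151.8·4.740
→ Cₑ = (151.8·4.740 − 138.0·2.300) / 13.80 = 29.14 mg/L.

29.1 mg/L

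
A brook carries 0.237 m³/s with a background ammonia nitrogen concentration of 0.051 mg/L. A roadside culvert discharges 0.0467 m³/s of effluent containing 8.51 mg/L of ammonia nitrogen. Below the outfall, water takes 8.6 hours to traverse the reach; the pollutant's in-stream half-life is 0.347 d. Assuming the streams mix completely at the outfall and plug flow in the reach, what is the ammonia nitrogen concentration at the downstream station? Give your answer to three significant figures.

Mixed concentration C = ΣQC/ΣQ = (0.2370·0.05100 + 0.04670·8.510) / 0.2837 = 0.4095/0.2837 = 1.443 mg/L.
Half-life 0.347 d → k = ln 2 / 0.347 = 1.998 d⁻¹.
After decay, C = 1.443 × e^(−kt) = 1.443 × 0.4888 = 0.7056 mg/L.

0.706 mg/L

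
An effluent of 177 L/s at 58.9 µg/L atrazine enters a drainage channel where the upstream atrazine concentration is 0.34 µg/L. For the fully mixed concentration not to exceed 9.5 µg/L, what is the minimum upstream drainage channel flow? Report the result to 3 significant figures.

955 L/s

Set C_mix = 9.5: (Q·0.3400 + 177.0·58.90) / (Q + 177.0) = 9.5
→ Q = 177.0·(58.90 − 9.5)/(9.5 − 0.3400) = 954.6 L/s.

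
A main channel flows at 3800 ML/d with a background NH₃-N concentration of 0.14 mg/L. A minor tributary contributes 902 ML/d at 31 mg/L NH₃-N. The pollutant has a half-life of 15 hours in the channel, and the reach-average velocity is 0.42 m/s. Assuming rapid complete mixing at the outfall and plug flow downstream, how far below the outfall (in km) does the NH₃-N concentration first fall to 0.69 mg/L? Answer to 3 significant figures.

71.1 km

Mixed concentration C = ΣQC/ΣQ = (3800·0.1400 + 902.0·31.00) / 4702 = 28490/4702 = 6.060 mg/L.
Half-life 15 h → k = ln 2 / 15 = 0.04621 h⁻¹ = 1.109 d⁻¹.
Set 6.060·exp(−k·t) = 0.69 → t = ln(6.060/0.69)/k = 169300 s = 47.02 h.
Distance = v·t = 0.42·169300 = 71090 m = 71.09 km.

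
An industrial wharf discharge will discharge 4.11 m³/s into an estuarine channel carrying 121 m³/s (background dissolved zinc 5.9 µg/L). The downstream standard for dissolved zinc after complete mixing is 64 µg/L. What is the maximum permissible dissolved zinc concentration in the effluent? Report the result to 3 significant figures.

1770 µg/L

At the limit, (Qr·Cr + Qe·Cₑ)/(Qr + Qe) = 64:
Cₑ = (125.1·64 − 121.0·5.900) / 4.110 = 1774 µg/L.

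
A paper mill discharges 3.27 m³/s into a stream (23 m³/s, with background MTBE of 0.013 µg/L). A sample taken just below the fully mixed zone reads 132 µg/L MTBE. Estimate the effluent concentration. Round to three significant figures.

1060 µg/L

Mass balance: 23.00·0.01300 + 3.270·Cₑ = 26.27·132.0
→ Cₑ = (26.27·132.0 − 23.00·0.01300) / 3.270 = 1060 µg/L.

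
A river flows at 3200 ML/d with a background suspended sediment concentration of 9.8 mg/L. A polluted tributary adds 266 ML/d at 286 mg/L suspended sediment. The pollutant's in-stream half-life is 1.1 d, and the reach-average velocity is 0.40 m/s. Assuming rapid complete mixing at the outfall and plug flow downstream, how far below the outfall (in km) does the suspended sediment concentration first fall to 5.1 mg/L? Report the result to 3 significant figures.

99.0 km

After mixing, C = (3200·9.800 + 266.0·286.0) / 3466 = 107400/3466 = 31.00 mg/L.
Half-life 1.1 d → k = ln 2 / 1.1 = 0.6301 d⁻¹.
Set 31.00·exp(−k·t) = 5.1 → t = ln(31.00/5.1)/k = 247400 s = 68.73 h.
Distance = v·t = 0.40·247400 = 98980 m = 98.98 km.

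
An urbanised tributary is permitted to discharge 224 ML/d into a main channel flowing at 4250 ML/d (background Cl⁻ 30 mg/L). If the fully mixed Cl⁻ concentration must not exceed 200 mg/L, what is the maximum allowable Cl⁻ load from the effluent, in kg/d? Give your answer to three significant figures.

Mass balance at the limit: 4250·30.00 + 224.0·Cₑ = 4474·200 → Cₑ = 3425 mg/L.
224.0 ML/d = 2.593 m³/s. Load = 2.593 m³/s × 3425 g/m³ × 86 400 s/d = 767300 kg/d.

767000 kg/d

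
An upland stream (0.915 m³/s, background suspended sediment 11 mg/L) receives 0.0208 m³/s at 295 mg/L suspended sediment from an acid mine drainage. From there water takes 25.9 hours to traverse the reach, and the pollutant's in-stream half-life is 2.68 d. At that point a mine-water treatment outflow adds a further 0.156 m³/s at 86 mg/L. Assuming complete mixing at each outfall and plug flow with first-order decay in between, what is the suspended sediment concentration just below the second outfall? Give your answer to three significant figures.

23.5 mg/L

Mixed concentration C = ΣQC/ΣQ = (0.9150·11.00 + 0.02080·295.0) / 0.9358 = 16.20/0.9358 = 17.31 mg/L; combined flow 0.9358 m³/s.
Half-life 2.68 d → k = ln 2 / 2.68 = 0.2586 d⁻¹.
Decay over the reach: 17.31·exp(−kt) = 17.31·0.7565 = 13.10 mg/L.
Second outfall: C = (0.9358·13.10 + 0.1560·86.00)/1.092 = 23.51 mg/L.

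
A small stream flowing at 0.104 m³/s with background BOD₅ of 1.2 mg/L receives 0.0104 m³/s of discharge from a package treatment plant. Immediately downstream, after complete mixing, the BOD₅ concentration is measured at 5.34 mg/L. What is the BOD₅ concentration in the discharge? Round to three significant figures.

46.7 mg/L

Mass balance: 0.1040·1.200 + 0.01040·Cₑ = 0.1144·5.340
→ Cₑ = (0.1144·5.340 − 0.1040·1.200) / 0.01040 = 46.74 mg/L.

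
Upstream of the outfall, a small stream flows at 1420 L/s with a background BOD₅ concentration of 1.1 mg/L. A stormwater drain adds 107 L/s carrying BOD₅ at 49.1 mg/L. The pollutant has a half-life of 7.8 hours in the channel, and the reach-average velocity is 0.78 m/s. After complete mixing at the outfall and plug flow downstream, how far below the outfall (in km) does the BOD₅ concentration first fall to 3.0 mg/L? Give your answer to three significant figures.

Conservation of mass: C = (1420·1.100 + 107.0·49.10) / 1527 = 6816/1527 = 4.463 mg/L.
Half-life 7.8 h → k = ln 2 / 7.8 = 0.08887 h⁻¹ = 2.133 d⁻¹.
Set 4.463·exp(−k·t) = 3.0 → t = ln(4.463/3.0)/k = 16100 s = 4.471 h.
Distance = v·t = 0.78·16100 = 12550 m = 12.55 km.

12.6 km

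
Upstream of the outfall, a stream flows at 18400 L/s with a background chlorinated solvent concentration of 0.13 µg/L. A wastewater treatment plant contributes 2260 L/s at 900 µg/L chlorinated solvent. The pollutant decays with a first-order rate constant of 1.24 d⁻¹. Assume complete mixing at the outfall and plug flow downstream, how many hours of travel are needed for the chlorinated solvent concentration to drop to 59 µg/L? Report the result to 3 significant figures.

Conservation of mass: C = (18400·0.1300 + 2260·900.0) / 20660 = 2036000/20660 = 98.57 µg/L.
98.57·exp(−k·t) = 59 → t = ln(98.57/59)/k = 35760 s = 9.933 h.

9.93 h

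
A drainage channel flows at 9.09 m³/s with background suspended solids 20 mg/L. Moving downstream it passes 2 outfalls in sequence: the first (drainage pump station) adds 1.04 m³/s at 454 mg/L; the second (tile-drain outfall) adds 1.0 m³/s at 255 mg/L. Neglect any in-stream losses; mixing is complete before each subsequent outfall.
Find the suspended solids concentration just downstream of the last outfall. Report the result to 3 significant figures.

81.7 mg/L

Outfall 1: combined Q = 10.13 m³/s; C = (9.090·20.00 + 1.040·454.0)/10.13 = 64.56 mg/L.
Outfall 2: combined Q = 11.13 m³/s; C = (10.13·64.56 + 1.000·255.0)/11.13 = 81.67 mg/L.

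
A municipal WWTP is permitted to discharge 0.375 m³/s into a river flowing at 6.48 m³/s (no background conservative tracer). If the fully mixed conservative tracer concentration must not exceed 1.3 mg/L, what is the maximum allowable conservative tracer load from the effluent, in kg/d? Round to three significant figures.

Mass balance at the limit: 6.480·0 + 0.3750·Cₑ = 6.855·1.3 → Cₑ = 23.76 mg/L.
Load = 0.3750 m³/s × 23.76 g/m³ × 86 400 s/d = 770.0 kg/d.

770 kg/d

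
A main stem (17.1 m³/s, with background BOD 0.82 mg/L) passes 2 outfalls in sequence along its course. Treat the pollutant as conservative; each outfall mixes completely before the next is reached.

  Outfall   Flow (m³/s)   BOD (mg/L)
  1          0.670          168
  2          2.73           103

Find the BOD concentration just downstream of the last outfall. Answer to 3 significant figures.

19.9 mg/L

After outfall 1: Q = 17.10 + 0.6700 = 17.77 m³/s; C = (17.10·0.8200 + 0.6700·168.0)/17.77 = 7.123 mg/L.
After outfall 2: Q = 17.77 + 2.730 = 20.50 m³/s; C = (17.77·7.123 + 2.730·103.0)/20.50 = 19.89 mg/L.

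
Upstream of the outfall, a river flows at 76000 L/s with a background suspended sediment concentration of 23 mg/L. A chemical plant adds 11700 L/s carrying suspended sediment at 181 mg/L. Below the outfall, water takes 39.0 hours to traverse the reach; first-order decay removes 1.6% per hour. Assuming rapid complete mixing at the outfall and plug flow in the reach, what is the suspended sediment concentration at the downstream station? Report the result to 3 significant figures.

After mixing, C = (76000·23.00 + 11700·181.0) / 87700 = 3866000/87700 = 44.08 mg/L.
1.6%/h lost → k = −ln(1 − 0.016) = 0.01613 h⁻¹.
First-order decay: C = 44.08·exp(−k·t) = 44.08·0.5331 = 23.50 mg/L.

23.5 mg/L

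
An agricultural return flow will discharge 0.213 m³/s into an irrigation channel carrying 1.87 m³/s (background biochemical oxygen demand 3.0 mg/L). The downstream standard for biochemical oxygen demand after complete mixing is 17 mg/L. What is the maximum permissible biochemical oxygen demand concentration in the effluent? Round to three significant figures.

140 mg/L

At the limit, (Qr·Cr + Qe·Cₑ)/(Qr + Qe) = 17:
Cₑ = (2.083·17 − 1.870·3.000) / 0.2130 = 139.9 mg/L.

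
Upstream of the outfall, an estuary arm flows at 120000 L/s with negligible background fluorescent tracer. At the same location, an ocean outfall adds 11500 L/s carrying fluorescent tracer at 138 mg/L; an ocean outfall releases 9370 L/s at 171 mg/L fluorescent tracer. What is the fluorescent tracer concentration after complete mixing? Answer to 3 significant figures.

Mass balance: C = (120000·0 + 11500·138.0 + 9370·171.0) / 140900 = 3189000/140900 = 22.64 mg/L.

22.6 mg/L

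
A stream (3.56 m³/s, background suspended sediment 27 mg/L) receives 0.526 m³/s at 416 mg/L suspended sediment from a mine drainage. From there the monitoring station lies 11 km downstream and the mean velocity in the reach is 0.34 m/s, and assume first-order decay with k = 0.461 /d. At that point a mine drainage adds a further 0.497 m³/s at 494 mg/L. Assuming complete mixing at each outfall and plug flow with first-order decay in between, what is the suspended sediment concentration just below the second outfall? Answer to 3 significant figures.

111 mg/L

After mixing, C = (3.560·27.00 + 0.5260·416.0) / 4.086 = 314.9/4.086 = 77.08 mg/L; combined flow 4.086 m³/s.
Travel time t = 11·1000 / 0.34 = 32350 s = 8.987 h.
After decay, C = 77.08 × e^(−kt) = 77.08 × 0.8415 = 64.86 mg/L.
Second outfall: C = (4.086·64.86 + 0.4970·494.0)/4.583 = 111.4 mg/L.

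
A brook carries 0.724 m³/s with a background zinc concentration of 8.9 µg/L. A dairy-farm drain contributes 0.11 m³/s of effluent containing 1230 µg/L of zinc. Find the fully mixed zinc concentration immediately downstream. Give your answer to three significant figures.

170 µg/L

After mixing, C = (0.7240·8.900 + 0.1100·1230) / 0.8340 = 141.7/0.8340 = 170.0 µg/L.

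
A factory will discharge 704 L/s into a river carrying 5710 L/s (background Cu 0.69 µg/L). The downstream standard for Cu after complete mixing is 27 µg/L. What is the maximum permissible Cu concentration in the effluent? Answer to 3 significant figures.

At the limit, (Qr·Cr + Qe·Cₑ)/(Qr + Qe) = 27:
Cₑ = (6414·27 − 5710·0.6900) / 704.0 = 240.4 µg/L.

240 µg/L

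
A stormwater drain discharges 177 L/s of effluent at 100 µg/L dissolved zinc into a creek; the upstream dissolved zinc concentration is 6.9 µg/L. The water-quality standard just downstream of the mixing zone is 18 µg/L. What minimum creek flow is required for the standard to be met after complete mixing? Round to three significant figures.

Set C_mix = 18: (Q·6.900 + 177.0·100.0) / (Q + 177.0) = 18
→ Q = 177.0·(100.0 − 18)/(18 − 6.900) = 1308 L/s.

1310 L/s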